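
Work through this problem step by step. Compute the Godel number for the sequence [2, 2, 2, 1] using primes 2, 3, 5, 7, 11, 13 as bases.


Encode each element as an exponent of the corresponding prime:
  2^2 = 4
  3^2 = 9
  5^2 = 25
  7^1 = 7
Product = 4 * 9 * 25 * 7 = 6300

6300


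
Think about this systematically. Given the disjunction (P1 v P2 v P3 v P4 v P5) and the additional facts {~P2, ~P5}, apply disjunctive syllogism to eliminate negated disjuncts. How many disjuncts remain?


Original disjuncts (5): P1, P2, P3, P4, P5
Negated (eliminate): ~P2, ~P5
Remaining disjuncts: P1, P3, P4
Count = 5 - 2 = 3

3


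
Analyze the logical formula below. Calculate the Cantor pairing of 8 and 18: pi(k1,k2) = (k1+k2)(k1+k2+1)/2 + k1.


k1 + k2 = 26
(k1+k2)(k1+k2+1)/2 = 26 * 27 / 2 = 351
pi = 351 + 8 = 359

359


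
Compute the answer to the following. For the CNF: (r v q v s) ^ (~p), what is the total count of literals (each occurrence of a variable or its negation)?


Counting literals in each clause:
Clause 1: 3 literal(s)
Clause 2: 1 literal(s)
Total = 4

4


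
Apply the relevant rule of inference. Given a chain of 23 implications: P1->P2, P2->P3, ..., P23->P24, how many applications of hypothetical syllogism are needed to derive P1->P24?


With 23 implications in a chain connecting 24 propositions:
P1->P2, P2->P3, ..., P23->P24
Steps needed = (number of implications) - 1 = 23 - 1 = 22

22


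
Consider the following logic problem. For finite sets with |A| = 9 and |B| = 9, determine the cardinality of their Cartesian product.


The Cartesian product A x B contains all ordered pairs (a, b).
|A x B| = |A| * |B| = 9 * 9 = 81

81


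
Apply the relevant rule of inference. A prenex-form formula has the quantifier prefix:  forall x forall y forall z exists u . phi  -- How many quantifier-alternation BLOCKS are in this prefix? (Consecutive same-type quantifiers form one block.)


Quantifier-type sequence: A A A E  (A=forall, E=exists)
Group into maximal same-type runs:
  Ax3 | Ex1
Number of blocks = 2

2


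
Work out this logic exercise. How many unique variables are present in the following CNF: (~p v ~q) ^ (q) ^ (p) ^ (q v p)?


Identify each variable that appears in the formula.
Variables found: p, q
Count = 2

2


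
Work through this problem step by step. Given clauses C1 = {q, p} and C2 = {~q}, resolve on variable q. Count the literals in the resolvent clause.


Remove q from C1 and ~q from C2.
C1 remainder: {p}
C2 remainder: {}
Union (resolvent): {p}
Resolvent has 1 literal(s).

1


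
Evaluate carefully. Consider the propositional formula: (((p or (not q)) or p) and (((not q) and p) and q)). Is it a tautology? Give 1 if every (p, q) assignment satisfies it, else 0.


Check all 4 assignments:
p=0, q=0: 0
p=0, q=1: 0
p=1, q=0: 0
p=1, q=1: 0
Satisfying count = 0/4.
Tautology iff count = 4: no.

0


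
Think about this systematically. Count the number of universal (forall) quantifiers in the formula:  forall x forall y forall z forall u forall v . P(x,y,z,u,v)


Quantifier prefix: forall x forall y forall z forall u forall v
Mark each quantifier type:
  U U U U U
Universal count = 5, Existential count = 0
Asked for universal (forall) quantifiers: 5

5


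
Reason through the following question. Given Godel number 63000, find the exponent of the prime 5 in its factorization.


Factorize 63000 by dividing by 5 repeatedly.
Division steps: 5 divides 63000 exactly 3 time(s).
Exponent of 5 = 3

3


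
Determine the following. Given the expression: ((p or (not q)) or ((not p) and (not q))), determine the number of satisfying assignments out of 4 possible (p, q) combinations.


Check all 4 assignments:
p=0, q=0: 1
p=0, q=1: 0
p=1, q=0: 1
p=1, q=1: 1
Count of True = 3

3


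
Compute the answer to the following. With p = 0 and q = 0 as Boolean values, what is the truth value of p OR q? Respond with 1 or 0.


p = 0, q = 0
Operation: p OR q
Evaluate: 0 OR 0 = 0

0


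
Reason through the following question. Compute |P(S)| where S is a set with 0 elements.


The power set of a set with n elements has 2^n elements.
|P(S)| = 2^0 = 1

1


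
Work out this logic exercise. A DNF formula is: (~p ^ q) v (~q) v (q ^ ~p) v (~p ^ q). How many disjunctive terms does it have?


A DNF formula is a disjunction of terms (conjunctions).
Terms are separated by v.
Counting the disjuncts: 4 terms.

4


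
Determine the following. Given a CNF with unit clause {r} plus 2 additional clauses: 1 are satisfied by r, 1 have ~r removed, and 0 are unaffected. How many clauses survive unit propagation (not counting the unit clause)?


Satisfied (removed): 1
Shortened (remain): 1
Unchanged (remain): 0
Remaining = 1 + 0 = 1

1


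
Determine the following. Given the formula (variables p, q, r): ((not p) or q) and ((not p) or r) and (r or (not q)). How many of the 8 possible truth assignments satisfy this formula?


Evaluate all 8 assignments for p, q, r:
p=0, q=0, r=0: 1
p=0, q=0, r=1: 1
p=0, q=1, r=0: 0
p=0, q=1, r=1: 1
p=1, q=0, r=0: 0
p=1, q=0, r=1: 0
p=1, q=1, r=0: 0
p=1, q=1, r=1: 1
Satisfying count = 4

4


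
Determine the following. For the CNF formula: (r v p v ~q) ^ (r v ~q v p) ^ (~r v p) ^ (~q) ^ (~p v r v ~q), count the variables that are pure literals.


Check each variable for pure literal status:
p: mixed (not pure)
q: pure negative
r: mixed (not pure)
Pure literal count = 1

1


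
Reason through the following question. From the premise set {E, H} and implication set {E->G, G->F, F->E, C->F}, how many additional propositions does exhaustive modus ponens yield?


Initial facts: {E, H}
Apply modus ponens to closure:
  E and E->G  =>  G
  G and G->F  =>  F
Final known: {E, F, G, H}
New propositions: {F, G}
Count = 2

2


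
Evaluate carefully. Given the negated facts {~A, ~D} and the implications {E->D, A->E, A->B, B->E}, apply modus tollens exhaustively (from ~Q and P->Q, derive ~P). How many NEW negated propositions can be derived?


Initial negated facts: {~A, ~D}
Apply modus tollens to closure:
  ~D and E->D  =>  ~E
  ~E and B->E  =>  ~B
Final negated: {~A, ~B, ~D, ~E}
New negations: {~B, ~E}
Count = 2

2


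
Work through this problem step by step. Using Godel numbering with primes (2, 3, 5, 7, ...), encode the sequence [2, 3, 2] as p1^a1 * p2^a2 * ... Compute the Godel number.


Encode each element as an exponent of the corresponding prime:
  2^2 = 4
  3^3 = 27
  5^2 = 25
Product = 4 * 27 * 25 = 2700

2700


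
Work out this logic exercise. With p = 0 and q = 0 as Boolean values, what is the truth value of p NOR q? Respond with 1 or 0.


p = 0, q = 0
Operation: p NOR q
Evaluate: 0 NOR 0 = 1

1


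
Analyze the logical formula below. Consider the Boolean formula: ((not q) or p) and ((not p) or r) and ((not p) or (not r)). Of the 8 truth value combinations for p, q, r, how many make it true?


Evaluate all 8 assignments for p, q, r:
p=0, q=0, r=0: 1
p=0, q=0, r=1: 1
p=0, q=1, r=0: 0
p=0, q=1, r=1: 0
p=1, q=0, r=0: 0
p=1, q=0, r=1: 0
p=1, q=1, r=0: 0
p=1, q=1, r=1: 0
Satisfying count = 2

2


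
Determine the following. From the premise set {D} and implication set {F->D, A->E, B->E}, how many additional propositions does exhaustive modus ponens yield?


Initial facts: {D}
Apply modus ponens to closure:
  (no implication fires)
Final known: {D}
New propositions: {(none)}
Count = 0

0


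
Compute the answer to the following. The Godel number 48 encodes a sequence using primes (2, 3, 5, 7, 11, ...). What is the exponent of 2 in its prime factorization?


Factorize 48 by dividing by 2 repeatedly.
Division steps: 2 divides 48 exactly 4 time(s).
Exponent of 2 = 4

4


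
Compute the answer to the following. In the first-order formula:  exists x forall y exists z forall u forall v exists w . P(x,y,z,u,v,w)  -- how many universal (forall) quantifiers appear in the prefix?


Quantifier prefix: exists x forall y exists z forall u forall v exists w
Mark each quantifier type:
  E U E U U E
Universal count = 3, Existential count = 3
Asked for universal (forall) quantifiers: 3

3


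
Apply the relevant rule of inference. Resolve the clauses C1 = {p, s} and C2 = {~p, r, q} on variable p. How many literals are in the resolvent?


Remove p from C1 and ~p from C2.
C1 remainder: {s}
C2 remainder: {r, q}
Union (resolvent): {q, r, s}
Resolvent has 3 literal(s).

3


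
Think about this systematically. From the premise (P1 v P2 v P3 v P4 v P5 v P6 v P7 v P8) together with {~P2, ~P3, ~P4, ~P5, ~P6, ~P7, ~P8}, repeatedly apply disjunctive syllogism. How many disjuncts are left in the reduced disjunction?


Original disjuncts (8): P1, P2, P3, P4, P5, P6, P7, P8
Negated (eliminate): ~P2, ~P3, ~P4, ~P5, ~P6, ~P7, ~P8
Remaining disjuncts: P1
Count = 8 - 7 = 1

1


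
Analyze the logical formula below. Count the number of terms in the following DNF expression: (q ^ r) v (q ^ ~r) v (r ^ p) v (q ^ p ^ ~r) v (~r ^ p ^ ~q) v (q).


A DNF formula is a disjunction of terms (conjunctions).
Terms are separated by v.
Counting the disjuncts: 6 terms.

6


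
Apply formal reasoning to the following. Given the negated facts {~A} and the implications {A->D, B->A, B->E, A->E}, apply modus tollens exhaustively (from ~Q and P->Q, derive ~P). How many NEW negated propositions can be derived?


Initial negated facts: {~A}
Apply modus tollens to closure:
  ~A and B->A  =>  ~B
Final negated: {~A, ~B}
New negations: {~B}
Count = 1

1


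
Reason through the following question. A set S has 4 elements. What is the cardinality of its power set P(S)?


The power set of a set with n elements has 2^n elements.
|P(S)| = 2^4 = 16

16


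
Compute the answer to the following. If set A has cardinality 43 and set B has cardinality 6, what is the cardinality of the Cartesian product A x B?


The Cartesian product A x B contains all ordered pairs (a, b).
|A x B| = |A| * |B| = 43 * 6 = 258

258


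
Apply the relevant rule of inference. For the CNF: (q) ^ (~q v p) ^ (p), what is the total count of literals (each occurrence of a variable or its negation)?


Counting literals in each clause:
Clause 1: 1 literal(s)
Clause 2: 2 literal(s)
Clause 3: 1 literal(s)
Total = 4

4


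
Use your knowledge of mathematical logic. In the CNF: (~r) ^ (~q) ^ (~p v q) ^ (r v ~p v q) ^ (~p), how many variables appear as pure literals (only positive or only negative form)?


Check each variable for pure literal status:
p: pure negative
q: mixed (not pure)
r: mixed (not pure)
Pure literal count = 1

1


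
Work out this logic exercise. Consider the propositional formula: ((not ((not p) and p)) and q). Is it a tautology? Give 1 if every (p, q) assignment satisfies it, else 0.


Check all 4 assignments:
p=0, q=0: 0
p=0, q=1: 1
p=1, q=0: 0
p=1, q=1: 1
Satisfying count = 2/4.
Tautology iff count = 4: no.

0


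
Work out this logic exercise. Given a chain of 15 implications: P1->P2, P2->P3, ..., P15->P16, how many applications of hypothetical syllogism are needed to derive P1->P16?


With 15 implications in a chain connecting 16 propositions:
P1->P2, P2->P3, ..., P15->P16
Steps needed = (number of implications) - 1 = 15 - 1 = 14

14


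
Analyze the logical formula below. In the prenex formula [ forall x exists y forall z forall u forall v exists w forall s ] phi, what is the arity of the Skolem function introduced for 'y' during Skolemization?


Quantifier prefix: forall x exists y forall z forall u forall v exists w forall s
'y' is existentially quantified at position 2.
Universal variables preceding it: x
Skolem function arity = 1

1


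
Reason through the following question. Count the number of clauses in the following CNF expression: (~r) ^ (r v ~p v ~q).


A CNF formula is a conjunction of clauses.
Clauses are separated by ^.
Counting the conjuncts: 2 clauses.

2


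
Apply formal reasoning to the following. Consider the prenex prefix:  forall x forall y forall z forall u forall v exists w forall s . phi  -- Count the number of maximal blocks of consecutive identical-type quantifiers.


Quantifier-type sequence: A A A A A E A  (A=forall, E=exists)
Group into maximal same-type runs:
  Ax5 | Ex1 | Ax1
Number of blocks = 3

3


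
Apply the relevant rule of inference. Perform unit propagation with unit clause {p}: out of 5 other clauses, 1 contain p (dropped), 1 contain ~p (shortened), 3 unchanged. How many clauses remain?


Satisfied (removed): 1
Shortened (remain): 1
Unchanged (remain): 3
Remaining = 1 + 3 = 4

4


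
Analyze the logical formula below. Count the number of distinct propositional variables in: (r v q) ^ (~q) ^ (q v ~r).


Identify each variable that appears in the formula.
Variables found: q, r
Count = 2

2


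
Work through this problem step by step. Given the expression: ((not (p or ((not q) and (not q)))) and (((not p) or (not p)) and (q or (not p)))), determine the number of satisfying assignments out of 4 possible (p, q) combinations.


Check all 4 assignments:
p=0, q=0: 0
p=0, q=1: 1
p=1, q=0: 0
p=1, q=1: 0
Count of True = 1

1


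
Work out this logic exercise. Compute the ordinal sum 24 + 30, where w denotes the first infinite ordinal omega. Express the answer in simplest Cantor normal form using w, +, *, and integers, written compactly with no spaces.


Compute 24 + 30.
Ordinal + is associative but NOT commutative; for finite n>0, n + w = w but w + n stays w+n.
Both operands finite; ordinal + agrees with natural +: 24 + 30 = 54.
Result = 54

54


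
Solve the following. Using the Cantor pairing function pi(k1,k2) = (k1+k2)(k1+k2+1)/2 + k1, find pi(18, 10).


k1 + k2 = 28
(k1+k2)(k1+k2+1)/2 = 28 * 29 / 2 = 406
pi = 406 + 18 = 424

424


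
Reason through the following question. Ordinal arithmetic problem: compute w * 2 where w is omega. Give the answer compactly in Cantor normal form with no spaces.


Compute w * 2.
Ordinal * is associative and left-distributive over +, but NOT commutative; for finite n>1, n*w = w but w*n stays w*n.
w * 2 means 2 copies of w concatenated: w*2.
Result = w*2

w*2


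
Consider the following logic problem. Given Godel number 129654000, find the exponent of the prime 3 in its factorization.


Factorize 129654000 by dividing by 3 repeatedly.
Division steps: 3 divides 129654000 exactly 3 time(s).
Exponent of 3 = 3

3


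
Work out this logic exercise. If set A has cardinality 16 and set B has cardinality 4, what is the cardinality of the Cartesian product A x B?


The Cartesian product A x B contains all ordered pairs (a, b).
|A x B| = |A| * |B| = 16 * 4 = 64

64


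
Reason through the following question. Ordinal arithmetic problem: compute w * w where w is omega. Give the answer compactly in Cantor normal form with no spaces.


Compute w * w.
Ordinal * is associative and left-distributive over +, but NOT commutative; for finite n>1, n*w = w but w*n stays w*n.
w * w = w^2 by definition.
Result = w^2

w^2


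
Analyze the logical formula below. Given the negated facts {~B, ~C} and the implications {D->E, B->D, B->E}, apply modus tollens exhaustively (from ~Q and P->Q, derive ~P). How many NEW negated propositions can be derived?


Initial negated facts: {~B, ~C}
Apply modus tollens to closure:
  (no implication fires)
Final negated: {~B, ~C}
New negations: {(none)}
Count = 0

0


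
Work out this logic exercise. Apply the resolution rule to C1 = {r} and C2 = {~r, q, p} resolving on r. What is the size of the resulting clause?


Remove r from C1 and ~r from C2.
C1 remainder: {}
C2 remainder: {q, p}
Union (resolvent): {p, q}
Resolvent has 2 literal(s).

2


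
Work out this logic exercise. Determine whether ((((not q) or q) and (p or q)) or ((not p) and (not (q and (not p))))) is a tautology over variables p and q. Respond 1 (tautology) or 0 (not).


Check all 4 assignments:
p=0, q=0: 1
p=0, q=1: 1
p=1, q=0: 1
p=1, q=1: 1
Satisfying count = 4/4.
Tautology iff count = 4: yes.

1


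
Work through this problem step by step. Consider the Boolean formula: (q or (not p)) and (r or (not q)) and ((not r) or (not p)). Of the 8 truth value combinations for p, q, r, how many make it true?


Evaluate all 8 assignments for p, q, r:
p=0, q=0, r=0: 1
p=0, q=0, r=1: 1
p=0, q=1, r=0: 0
p=0, q=1, r=1: 1
p=1, q=0, r=0: 0
p=1, q=0, r=1: 0
p=1, q=1, r=0: 0
p=1, q=1, r=1: 0
Satisfying count = 3

3


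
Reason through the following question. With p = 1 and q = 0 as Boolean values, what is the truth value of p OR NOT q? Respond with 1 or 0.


p = 1, q = 0
Operation: p OR NOT q
Evaluate: 1 OR NOT 0 = 1

1


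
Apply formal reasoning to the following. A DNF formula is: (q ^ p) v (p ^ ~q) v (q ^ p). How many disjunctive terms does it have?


A DNF formula is a disjunction of terms (conjunctions).
Terms are separated by v.
Counting the disjuncts: 3 terms.

3


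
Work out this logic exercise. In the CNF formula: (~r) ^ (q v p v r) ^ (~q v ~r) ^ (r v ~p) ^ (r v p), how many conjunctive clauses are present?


A CNF formula is a conjunction of clauses.
Clauses are separated by ^.
Counting the conjuncts: 5 clauses.

5


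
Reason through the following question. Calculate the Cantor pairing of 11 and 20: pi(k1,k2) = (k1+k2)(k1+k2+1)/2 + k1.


k1 + k2 = 31
(k1+k2)(k1+k2+1)/2 = 31 * 32 / 2 = 496
pi = 496 + 11 = 507

507


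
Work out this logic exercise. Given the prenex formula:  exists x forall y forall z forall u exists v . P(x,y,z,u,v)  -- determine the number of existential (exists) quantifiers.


Quantifier prefix: exists x forall y forall z forall u exists v
Mark each quantifier type:
  E U U U E
Universal count = 3, Existential count = 2
Asked for existential (exists) quantifiers: 2

2


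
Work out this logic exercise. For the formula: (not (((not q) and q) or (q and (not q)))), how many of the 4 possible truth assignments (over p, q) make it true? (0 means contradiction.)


Check all 4 assignments:
p=0, q=0: 1
p=0, q=1: 1
p=1, q=0: 1
p=1, q=1: 1
Count of True = 4

4


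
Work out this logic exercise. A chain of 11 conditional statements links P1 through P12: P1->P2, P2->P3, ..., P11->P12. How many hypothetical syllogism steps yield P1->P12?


With 11 implications in a chain connecting 12 propositions:
P1->P2, P2->P3, ..., P11->P12
Steps needed = (number of implications) - 1 = 11 - 1 = 10

10


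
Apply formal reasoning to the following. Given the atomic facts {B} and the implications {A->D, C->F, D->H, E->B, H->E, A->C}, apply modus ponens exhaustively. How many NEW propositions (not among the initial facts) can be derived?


Initial facts: {B}
Apply modus ponens to closure:
  (no implication fires)
Final known: {B}
New propositions: {(none)}
Count = 0

0


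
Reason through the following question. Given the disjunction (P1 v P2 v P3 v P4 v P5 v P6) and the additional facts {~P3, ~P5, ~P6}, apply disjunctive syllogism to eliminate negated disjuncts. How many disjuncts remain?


Original disjuncts (6): P1, P2, P3, P4, P5, P6
Negated (eliminate): ~P3, ~P5, ~P6
Remaining disjuncts: P1, P2, P4
Count = 6 - 3 = 3

3


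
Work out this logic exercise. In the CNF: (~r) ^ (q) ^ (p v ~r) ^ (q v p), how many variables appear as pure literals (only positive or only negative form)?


Check each variable for pure literal status:
p: pure positive
q: pure positive
r: pure negative
Pure literal count = 3

3


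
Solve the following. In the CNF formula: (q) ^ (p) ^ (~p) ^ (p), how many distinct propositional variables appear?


Identify each variable that appears in the formula.
Variables found: p, q
Count = 2

2


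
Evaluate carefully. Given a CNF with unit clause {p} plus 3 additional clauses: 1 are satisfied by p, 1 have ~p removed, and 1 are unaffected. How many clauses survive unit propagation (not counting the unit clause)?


Satisfied (removed): 1
Shortened (remain): 1
Unchanged (remain): 1
Remaining = 1 + 1 = 2

2


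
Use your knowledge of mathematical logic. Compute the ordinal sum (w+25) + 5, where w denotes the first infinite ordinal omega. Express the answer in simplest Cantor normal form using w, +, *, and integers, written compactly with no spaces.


Compute (w+25) + 5.
Ordinal + is associative but NOT commutative; for finite n>0, n + w = w but w + n stays w+n.
By associativity: (w+25) + 5 = w + (25+5) = w+30.
Result = w+30

w+30


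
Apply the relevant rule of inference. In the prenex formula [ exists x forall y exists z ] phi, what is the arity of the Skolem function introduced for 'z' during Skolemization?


Quantifier prefix: exists x forall y exists z
'z' is existentially quantified at position 3.
Universal variables preceding it: y
Skolem function arity = 1

1


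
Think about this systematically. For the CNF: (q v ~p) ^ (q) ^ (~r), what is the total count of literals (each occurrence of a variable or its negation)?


Counting literals in each clause:
Clause 1: 2 literal(s)
Clause 2: 1 literal(s)
Clause 3: 1 literal(s)
Total = 4

4


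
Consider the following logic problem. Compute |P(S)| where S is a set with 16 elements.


The power set of a set with n elements has 2^n elements.
|P(S)| = 2^16 = 65536

65536


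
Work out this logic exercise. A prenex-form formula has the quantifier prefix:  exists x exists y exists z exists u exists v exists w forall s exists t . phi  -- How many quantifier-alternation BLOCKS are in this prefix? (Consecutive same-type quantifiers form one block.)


Quantifier-type sequence: E E E E E E A E  (A=forall, E=exists)
Group into maximal same-type runs:
  Ex6 | Ax1 | Ex1
Number of blocks = 3

3


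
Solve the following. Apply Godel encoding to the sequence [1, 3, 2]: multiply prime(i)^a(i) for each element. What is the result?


Encode each element as an exponent of the corresponding prime:
  2^1 = 2
  3^3 = 27
  5^2 = 25
Product = 2 * 27 * 25 = 1350

1350


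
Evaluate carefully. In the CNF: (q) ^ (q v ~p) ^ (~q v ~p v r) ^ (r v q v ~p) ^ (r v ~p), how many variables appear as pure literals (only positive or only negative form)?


Check each variable for pure literal status:
p: pure negative
q: mixed (not pure)
r: pure positive
Pure literal count = 2

2


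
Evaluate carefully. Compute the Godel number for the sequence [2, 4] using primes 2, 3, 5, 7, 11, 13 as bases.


Encode each element as an exponent of the corresponding prime:
  2^2 = 4
  3^4 = 81
Product = 4 * 81 = 324

324


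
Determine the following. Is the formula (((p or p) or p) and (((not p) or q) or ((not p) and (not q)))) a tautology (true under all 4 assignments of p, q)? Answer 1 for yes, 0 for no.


Check all 4 assignments:
p=0, q=0: 0
p=0, q=1: 0
p=1, q=0: 0
p=1, q=1: 1
Satisfying count = 1/4.
Tautology iff count = 4: no.

0


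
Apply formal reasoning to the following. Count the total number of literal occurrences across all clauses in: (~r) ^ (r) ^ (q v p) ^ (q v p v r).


Counting literals in each clause:
Clause 1: 1 literal(s)
Clause 2: 1 literal(s)
Clause 3: 2 literal(s)
Clause 4: 3 literal(s)
Total = 7

7


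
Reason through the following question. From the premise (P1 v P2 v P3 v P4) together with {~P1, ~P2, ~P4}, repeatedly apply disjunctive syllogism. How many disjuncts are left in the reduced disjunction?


Original disjuncts (4): P1, P2, P3, P4
Negated (eliminate): ~P1, ~P2, ~P4
Remaining disjuncts: P3
Count = 4 - 3 = 1

1


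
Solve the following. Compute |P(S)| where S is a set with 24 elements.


The power set of a set with n elements has 2^n elements.
|P(S)| = 2^24 = 16777216

16777216


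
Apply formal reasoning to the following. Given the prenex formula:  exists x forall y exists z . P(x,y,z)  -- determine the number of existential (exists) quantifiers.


Quantifier prefix: exists x forall y exists z
Mark each quantifier type:
  E U E
Universal count = 1, Existential count = 2
Asked for existential (exists) quantifiers: 2

2


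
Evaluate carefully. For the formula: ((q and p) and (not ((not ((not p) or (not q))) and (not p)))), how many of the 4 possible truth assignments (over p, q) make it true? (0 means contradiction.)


Check all 4 assignments:
p=0, q=0: 0
p=0, q=1: 0
p=1, q=0: 0
p=1, q=1: 1
Count of True = 1

1


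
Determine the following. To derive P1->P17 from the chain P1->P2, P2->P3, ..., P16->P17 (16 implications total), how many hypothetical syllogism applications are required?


With 16 implications in a chain connecting 17 propositions:
P1->P2, P2->P3, ..., P16->P17
Steps needed = (number of implications) - 1 = 16 - 1 = 15

15


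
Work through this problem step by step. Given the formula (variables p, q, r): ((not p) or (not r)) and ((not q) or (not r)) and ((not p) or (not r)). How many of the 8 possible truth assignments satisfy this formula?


Evaluate all 8 assignments for p, q, r:
p=0, q=0, r=0: 1
p=0, q=0, r=1: 1
p=0, q=1, r=0: 1
p=0, q=1, r=1: 0
p=1, q=0, r=0: 1
p=1, q=0, r=1: 0
p=1, q=1, r=0: 1
p=1, q=1, r=1: 0
Satisfying count = 5

5


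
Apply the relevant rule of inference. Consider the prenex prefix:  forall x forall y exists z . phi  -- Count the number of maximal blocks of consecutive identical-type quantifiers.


Quantifier-type sequence: A A E  (A=forall, E=exists)
Group into maximal same-type runs:
  Ax2 | Ex1
Number of blocks = 2

2


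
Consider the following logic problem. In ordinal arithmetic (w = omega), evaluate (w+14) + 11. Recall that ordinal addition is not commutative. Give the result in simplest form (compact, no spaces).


Compute (w+14) + 11.
Ordinal + is associative but NOT commutative; for finite n>0, n + w = w but w + n stays w+n.
By associativity: (w+14) + 11 = w + (14+11) = w+25.
Result = w+25

w+25


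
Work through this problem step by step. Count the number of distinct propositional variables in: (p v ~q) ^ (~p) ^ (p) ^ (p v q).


Identify each variable that appears in the formula.
Variables found: p, q
Count = 2

2


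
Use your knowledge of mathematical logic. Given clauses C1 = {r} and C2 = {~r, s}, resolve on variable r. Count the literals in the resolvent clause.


Remove r from C1 and ~r from C2.
C1 remainder: {}
C2 remainder: {s}
Union (resolvent): {s}
Resolvent has 1 literal(s).

1


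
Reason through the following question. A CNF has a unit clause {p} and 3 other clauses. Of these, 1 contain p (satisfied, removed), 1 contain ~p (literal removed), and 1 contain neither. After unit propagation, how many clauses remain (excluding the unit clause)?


Satisfied (removed): 1
Shortened (remain): 1
Unchanged (remain): 1
Remaining = 1 + 1 = 2

2


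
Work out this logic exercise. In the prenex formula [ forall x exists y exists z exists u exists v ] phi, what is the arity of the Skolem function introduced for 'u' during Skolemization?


Quantifier prefix: forall x exists y exists z exists u exists v
'u' is existentially quantified at position 4.
Universal variables preceding it: x
Skolem function arity = 1

1


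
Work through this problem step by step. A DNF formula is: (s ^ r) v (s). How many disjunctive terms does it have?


A DNF formula is a disjunction of terms (conjunctions).
Terms are separated by v.
Counting the disjuncts: 2 terms.

2


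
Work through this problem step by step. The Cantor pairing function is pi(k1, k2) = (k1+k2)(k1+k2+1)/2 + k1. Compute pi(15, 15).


k1 + k2 = 30
(k1+k2)(k1+k2+1)/2 = 30 * 31 / 2 = 465
pi = 465 + 15 = 480

480


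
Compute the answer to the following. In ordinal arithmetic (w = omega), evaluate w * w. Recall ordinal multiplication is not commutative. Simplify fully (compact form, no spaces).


Compute w * w.
Ordinal * is associative and left-distributive over +, but NOT commutative; for finite n>1, n*w = w but w*n stays w*n.
w * w = w^2 by definition.
Result = w^2

w^2


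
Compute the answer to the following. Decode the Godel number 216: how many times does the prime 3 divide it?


Factorize 216 by dividing by 3 repeatedly.
Division steps: 3 divides 216 exactly 3 time(s).
Exponent of 3 = 3

3


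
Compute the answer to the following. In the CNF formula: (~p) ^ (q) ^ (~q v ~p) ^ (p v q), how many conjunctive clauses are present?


A CNF formula is a conjunction of clauses.
Clauses are separated by ^.
Counting the conjuncts: 4 clauses.

4


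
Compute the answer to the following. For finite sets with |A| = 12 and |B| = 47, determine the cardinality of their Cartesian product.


The Cartesian product A x B contains all ordered pairs (a, b).
|A x B| = |A| * |B| = 12 * 47 = 564

564


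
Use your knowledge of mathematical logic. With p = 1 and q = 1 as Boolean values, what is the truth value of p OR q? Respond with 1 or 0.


p = 1, q = 1
Operation: p OR q
Evaluate: 1 OR 1 = 1

1


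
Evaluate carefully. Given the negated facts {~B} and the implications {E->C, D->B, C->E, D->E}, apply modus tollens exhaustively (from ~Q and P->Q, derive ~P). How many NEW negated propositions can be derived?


Initial negated facts: {~B}
Apply modus tollens to closure:
  ~B and D->B  =>  ~D
Final negated: {~B, ~D}
New negations: {~D}
Count = 1

1


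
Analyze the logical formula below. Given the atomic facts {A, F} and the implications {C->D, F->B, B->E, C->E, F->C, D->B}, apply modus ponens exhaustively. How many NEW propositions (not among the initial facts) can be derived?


Initial facts: {A, F}
Apply modus ponens to closure:
  F and F->B  =>  B
  B and B->E  =>  E
  F and F->C  =>  C
  C and C->D  =>  D
Final known: {A, B, C, D, E, F}
New propositions: {B, C, D, E}
Count = 4

4


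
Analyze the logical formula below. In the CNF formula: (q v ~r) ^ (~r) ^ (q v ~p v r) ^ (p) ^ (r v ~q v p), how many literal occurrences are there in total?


Counting literals in each clause:
Clause 1: 2 literal(s)
Clause 2: 1 literal(s)
Clause 3: 3 literal(s)
Clause 4: 1 literal(s)
Clause 5: 3 literal(s)
Total = 10

10


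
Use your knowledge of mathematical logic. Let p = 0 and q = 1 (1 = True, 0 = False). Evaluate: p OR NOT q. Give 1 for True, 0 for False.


p = 0, q = 1
Operation: p OR NOT q
Evaluate: 0 OR NOT 1 = 0

0


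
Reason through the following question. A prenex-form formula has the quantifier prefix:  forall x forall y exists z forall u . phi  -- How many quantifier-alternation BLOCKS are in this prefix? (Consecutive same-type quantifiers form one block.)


Quantifier-type sequence: A A E A  (A=forall, E=exists)
Group into maximal same-type runs:
  Ax2 | Ex1 | Ax1
Number of blocks = 3

3


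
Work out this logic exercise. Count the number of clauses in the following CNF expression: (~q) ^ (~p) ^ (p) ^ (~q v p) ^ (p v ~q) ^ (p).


A CNF formula is a conjunction of clauses.
Clauses are separated by ^.
Counting the conjuncts: 6 clauses.

6


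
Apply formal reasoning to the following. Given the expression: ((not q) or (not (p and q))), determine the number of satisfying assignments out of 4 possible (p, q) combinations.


Check all 4 assignments:
p=0, q=0: 1
p=0, q=1: 1
p=1, q=0: 1
p=1, q=1: 0
Count of True = 3

3


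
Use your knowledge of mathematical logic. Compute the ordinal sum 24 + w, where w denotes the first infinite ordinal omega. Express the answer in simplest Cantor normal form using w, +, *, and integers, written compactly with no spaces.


Compute 24 + w.
Ordinal + is associative but NOT commutative; for finite n>0, n + w = w but w + n stays w+n.
Any finite left addend is absorbed by w on the right: 24 + w = w.
Result = w

w


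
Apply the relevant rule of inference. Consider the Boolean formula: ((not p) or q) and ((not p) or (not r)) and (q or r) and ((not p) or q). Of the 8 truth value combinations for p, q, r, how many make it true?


Evaluate all 8 assignments for p, q, r:
p=0, q=0, r=0: 0
p=0, q=0, r=1: 1
p=0, q=1, r=0: 1
p=0, q=1, r=1: 1
p=1, q=0, r=0: 0
p=1, q=0, r=1: 0
p=1, q=1, r=0: 1
p=1, q=1, r=1: 0
Satisfying count = 4

4


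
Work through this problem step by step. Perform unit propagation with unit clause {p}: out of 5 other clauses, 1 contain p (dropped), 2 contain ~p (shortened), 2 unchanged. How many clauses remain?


Satisfied (removed): 1
Shortened (remain): 2
Unchanged (remain): 2
Remaining = 2 + 2 = 4

4


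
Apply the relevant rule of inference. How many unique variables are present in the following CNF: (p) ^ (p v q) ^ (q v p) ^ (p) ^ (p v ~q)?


Identify each variable that appears in the formula.
Variables found: p, q
Count = 2

2


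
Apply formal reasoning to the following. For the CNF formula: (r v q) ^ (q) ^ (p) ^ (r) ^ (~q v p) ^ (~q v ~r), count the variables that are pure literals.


Check each variable for pure literal status:
p: pure positive
q: mixed (not pure)
r: mixed (not pure)
Pure literal count = 1

1


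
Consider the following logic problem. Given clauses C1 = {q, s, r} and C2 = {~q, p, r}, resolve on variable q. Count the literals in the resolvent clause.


Remove q from C1 and ~q from C2.
C1 remainder: {s, r}
C2 remainder: {p, r}
Union (resolvent): {p, r, s}
Resolvent has 3 literal(s).

3


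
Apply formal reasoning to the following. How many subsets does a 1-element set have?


The power set of a set with n elements has 2^n elements.
|P(S)| = 2^1 = 2

2


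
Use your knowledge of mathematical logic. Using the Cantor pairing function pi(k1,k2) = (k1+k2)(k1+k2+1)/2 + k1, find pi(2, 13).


k1 + k2 = 15
(k1+k2)(k1+k2+1)/2 = 15 * 16 / 2 = 120
pi = 120 + 2 = 122

122


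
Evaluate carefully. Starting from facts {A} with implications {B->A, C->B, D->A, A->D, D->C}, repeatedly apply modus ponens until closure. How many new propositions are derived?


Initial facts: {A}
Apply modus ponens to closure:
  A and A->D  =>  D
  D and D->C  =>  C
  C and C->B  =>  B
Final known: {A, B, C, D}
New propositions: {B, C, D}
Count = 3

3


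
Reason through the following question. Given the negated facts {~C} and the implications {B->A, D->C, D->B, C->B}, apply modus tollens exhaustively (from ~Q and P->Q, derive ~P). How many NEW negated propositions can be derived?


Initial negated facts: {~C}
Apply modus tollens to closure:
  ~C and D->C  =>  ~D
Final negated: {~C, ~D}
New negations: {~D}
Count = 1

1


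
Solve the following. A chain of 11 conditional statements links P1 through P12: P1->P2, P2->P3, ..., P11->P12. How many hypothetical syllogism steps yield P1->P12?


With 11 implications in a chain connecting 12 propositions:
P1->P2, P2->P3, ..., P11->P12
Steps needed = (number of implications) - 1 = 11 - 1 = 10

10


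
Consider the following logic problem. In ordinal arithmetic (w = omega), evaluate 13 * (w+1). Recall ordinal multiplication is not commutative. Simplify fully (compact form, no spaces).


Compute 13 * (w+1).
Ordinal * is associative and left-distributive over +, but NOT commutative; for finite n>1, n*w = w but w*n stays w*n.
By left-distributivity: 13 * (w+1) = 13*w + 13*1 = w + 13 = w+13.
Result = w+13

w+13


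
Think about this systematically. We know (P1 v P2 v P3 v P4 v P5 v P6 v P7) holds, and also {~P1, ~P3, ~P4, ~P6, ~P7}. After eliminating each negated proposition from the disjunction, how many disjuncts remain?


Original disjuncts (7): P1, P2, P3, P4, P5, P6, P7
Negated (eliminate): ~P1, ~P3, ~P4, ~P6, ~P7
Remaining disjuncts: P2, P5
Count = 7 - 5 = 2

2


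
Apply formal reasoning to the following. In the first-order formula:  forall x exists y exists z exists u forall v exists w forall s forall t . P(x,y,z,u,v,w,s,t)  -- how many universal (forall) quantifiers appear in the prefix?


Quantifier prefix: forall x exists y exists z exists u forall v exists w forall s forall t
Mark each quantifier type:
  U E E E U E U U
Universal count = 4, Existential count = 4
Asked for universal (forall) quantifiers: 4

4


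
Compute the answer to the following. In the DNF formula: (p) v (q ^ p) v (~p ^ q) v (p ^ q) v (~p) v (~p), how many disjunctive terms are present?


A DNF formula is a disjunction of terms (conjunctions).
Terms are separated by v.
Counting the disjuncts: 6 terms.

6


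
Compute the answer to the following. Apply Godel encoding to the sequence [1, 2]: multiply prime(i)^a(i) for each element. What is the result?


Encode each element as an exponent of the corresponding prime:
  2^1 = 2
  3^2 = 9
Product = 2 * 9 = 18

18


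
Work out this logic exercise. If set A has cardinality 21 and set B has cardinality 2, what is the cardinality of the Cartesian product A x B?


The Cartesian product A x B contains all ordered pairs (a, b).
|A x B| = |A| * |B| = 21 * 2 = 42

42


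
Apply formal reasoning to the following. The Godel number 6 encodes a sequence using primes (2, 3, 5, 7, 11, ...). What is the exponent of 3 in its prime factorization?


Factorize 6 by dividing by 3 repeatedly.
Division steps: 3 divides 6 exactly 1 time(s).
Exponent of 3 = 1

1


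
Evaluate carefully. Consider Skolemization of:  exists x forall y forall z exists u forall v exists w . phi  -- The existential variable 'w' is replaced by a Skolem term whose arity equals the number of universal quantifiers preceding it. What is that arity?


Quantifier prefix: exists x forall y forall z exists u forall v exists w
'w' is existentially quantified at position 6.
Universal variables preceding it: y, z, v
Skolem function arity = 3

3


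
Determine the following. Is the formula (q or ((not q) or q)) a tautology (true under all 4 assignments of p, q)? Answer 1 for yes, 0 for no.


Check all 4 assignments:
p=0, q=0: 1
p=0, q=1: 1
p=1, q=0: 1
p=1, q=1: 1
Satisfying count = 4/4.
Tautology iff count = 4: yes.

1


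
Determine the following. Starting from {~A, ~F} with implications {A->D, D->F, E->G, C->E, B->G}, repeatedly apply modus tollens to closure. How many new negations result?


Initial negated facts: {~A, ~F}
Apply modus tollens to closure:
  ~F and D->F  =>  ~D
Final negated: {~A, ~D, ~F}
New negations: {~D}
Count = 1

1


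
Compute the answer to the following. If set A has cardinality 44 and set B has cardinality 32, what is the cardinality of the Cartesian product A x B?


The Cartesian product A x B contains all ordered pairs (a, b).
|A x B| = |A| * |B| = 44 * 32 = 1408

1408


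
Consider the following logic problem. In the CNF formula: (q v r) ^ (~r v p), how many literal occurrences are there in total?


Counting literals in each clause:
Clause 1: 2 literal(s)
Clause 2: 2 literal(s)
Total = 4

4


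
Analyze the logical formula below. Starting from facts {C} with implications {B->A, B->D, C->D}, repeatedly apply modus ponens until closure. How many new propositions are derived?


Initial facts: {C}
Apply modus ponens to closure:
  C and C->D  =>  D
Final known: {C, D}
New propositions: {D}
Count = 1

1


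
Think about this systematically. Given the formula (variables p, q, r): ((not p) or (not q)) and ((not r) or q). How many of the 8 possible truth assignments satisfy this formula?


Evaluate all 8 assignments for p, q, r:
p=0, q=0, r=0: 1
p=0, q=0, r=1: 0
p=0, q=1, r=0: 1
p=0, q=1, r=1: 1
p=1, q=0, r=0: 1
p=1, q=0, r=1: 0
p=1, q=1, r=0: 0
p=1, q=1, r=1: 0
Satisfying count = 4

4


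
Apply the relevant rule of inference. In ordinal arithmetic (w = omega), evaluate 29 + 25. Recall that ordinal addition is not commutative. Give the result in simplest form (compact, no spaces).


Compute 29 + 25.
Ordinal + is associative but NOT commutative; for finite n>0, n + w = w but w + n stays w+n.
Both operands finite; ordinal + agrees with natural +: 29 + 25 = 54.
Result = 54

54


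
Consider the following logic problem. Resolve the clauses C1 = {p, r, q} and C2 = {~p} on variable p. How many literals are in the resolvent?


Remove p from C1 and ~p from C2.
C1 remainder: {r, q}
C2 remainder: {}
Union (resolvent): {q, r}
Resolvent has 2 literal(s).

2


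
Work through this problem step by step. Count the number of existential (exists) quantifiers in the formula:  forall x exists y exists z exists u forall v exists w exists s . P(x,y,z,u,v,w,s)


Quantifier prefix: forall x exists y exists z exists u forall v exists w exists s
Mark each quantifier type:
  U E E E U E E
Universal count = 2, Existential count = 5
Asked for existential (exists) quantifiers: 5

5
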